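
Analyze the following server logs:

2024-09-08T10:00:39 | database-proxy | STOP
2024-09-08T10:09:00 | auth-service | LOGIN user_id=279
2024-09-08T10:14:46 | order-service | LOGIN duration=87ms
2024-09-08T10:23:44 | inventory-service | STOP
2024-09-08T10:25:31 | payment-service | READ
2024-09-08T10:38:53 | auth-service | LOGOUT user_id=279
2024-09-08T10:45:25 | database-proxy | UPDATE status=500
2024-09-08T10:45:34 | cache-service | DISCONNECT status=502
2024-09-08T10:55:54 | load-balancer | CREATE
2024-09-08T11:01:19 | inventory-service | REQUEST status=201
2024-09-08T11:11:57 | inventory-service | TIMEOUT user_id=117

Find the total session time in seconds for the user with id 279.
1793

To calculate session duration:

1. Find LOGIN event for user_id=279: 2024-09-08T10:09:00
2. Find LOGOUT event for user_id=279: 2024-09-08T10:38:53
3. Session duration: 2024-09-08T10:38:53 - 2024-09-08T10:09:00 = 1793 seconds (29 minutes)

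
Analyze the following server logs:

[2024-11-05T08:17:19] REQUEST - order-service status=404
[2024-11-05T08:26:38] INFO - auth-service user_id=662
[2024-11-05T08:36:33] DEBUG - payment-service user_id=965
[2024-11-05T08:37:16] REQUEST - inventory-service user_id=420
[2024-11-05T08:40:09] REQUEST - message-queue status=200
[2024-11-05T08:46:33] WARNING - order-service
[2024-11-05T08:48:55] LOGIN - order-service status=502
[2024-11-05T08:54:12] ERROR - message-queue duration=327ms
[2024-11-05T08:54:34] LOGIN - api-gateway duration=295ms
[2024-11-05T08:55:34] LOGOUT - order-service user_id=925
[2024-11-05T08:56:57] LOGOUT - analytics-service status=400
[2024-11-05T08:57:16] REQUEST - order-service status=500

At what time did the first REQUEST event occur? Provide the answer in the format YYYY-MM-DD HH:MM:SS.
2024-11-05 08:17:19

To find the first event:

1. Filter for all REQUEST events
2. Sort by timestamp
3. Select the first one
4. Timestamp: 2024-11-05 08:17:19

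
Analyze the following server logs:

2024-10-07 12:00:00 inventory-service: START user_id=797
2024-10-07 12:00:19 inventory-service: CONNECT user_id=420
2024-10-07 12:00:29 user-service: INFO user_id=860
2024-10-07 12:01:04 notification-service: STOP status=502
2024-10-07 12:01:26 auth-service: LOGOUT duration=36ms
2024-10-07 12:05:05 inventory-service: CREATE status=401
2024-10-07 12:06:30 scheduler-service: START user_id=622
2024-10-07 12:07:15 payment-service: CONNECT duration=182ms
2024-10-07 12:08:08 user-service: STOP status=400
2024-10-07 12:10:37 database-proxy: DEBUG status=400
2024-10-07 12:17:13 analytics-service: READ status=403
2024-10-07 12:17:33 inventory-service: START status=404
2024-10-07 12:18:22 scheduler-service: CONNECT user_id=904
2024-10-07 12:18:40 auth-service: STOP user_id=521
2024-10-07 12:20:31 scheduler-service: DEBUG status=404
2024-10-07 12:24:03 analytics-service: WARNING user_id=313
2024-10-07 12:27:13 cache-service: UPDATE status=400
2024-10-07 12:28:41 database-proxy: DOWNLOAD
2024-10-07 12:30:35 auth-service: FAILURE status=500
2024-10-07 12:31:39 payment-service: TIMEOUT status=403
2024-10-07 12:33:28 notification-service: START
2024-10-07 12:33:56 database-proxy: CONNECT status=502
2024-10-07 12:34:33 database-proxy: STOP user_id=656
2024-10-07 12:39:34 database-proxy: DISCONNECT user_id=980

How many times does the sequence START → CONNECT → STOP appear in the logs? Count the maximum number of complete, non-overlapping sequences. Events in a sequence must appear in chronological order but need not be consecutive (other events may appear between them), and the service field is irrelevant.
4

To count sequences:

1. Look for pattern: START → CONNECT → STOP
2. Greedily scan the log in chronological order, matching each sequence element in turn (ignoring service)
3. Each time the full pattern completes, increment the count and restart matching from the next event
4. Complete non-overlapping sequences found: 4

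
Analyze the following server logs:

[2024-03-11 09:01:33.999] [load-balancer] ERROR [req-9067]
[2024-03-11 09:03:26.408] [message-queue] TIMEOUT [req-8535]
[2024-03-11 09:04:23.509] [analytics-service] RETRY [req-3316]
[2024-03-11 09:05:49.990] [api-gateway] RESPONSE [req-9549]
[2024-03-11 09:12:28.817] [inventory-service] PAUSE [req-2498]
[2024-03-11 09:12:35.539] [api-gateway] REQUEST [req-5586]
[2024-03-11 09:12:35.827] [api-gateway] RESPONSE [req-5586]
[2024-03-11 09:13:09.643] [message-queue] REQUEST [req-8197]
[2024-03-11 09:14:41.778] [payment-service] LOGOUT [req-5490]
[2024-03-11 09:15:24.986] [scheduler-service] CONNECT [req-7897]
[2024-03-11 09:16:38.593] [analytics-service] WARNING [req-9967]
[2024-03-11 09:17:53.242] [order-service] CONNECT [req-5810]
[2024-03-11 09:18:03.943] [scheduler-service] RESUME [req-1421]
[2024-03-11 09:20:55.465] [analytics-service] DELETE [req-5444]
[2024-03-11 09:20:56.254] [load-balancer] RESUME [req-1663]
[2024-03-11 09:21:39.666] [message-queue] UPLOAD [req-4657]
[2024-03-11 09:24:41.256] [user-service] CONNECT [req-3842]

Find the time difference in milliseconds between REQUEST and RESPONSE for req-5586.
288

To calculate latency:

1. Find REQUEST with id req-5586: 2024-03-11 09:12:35.539
2. Find RESPONSE with id req-5586: 2024-03-11 09:12:35.827
3. Latency: 2024-03-11 09:12:35.827 - 2024-03-11 09:12:35.539 = 288ms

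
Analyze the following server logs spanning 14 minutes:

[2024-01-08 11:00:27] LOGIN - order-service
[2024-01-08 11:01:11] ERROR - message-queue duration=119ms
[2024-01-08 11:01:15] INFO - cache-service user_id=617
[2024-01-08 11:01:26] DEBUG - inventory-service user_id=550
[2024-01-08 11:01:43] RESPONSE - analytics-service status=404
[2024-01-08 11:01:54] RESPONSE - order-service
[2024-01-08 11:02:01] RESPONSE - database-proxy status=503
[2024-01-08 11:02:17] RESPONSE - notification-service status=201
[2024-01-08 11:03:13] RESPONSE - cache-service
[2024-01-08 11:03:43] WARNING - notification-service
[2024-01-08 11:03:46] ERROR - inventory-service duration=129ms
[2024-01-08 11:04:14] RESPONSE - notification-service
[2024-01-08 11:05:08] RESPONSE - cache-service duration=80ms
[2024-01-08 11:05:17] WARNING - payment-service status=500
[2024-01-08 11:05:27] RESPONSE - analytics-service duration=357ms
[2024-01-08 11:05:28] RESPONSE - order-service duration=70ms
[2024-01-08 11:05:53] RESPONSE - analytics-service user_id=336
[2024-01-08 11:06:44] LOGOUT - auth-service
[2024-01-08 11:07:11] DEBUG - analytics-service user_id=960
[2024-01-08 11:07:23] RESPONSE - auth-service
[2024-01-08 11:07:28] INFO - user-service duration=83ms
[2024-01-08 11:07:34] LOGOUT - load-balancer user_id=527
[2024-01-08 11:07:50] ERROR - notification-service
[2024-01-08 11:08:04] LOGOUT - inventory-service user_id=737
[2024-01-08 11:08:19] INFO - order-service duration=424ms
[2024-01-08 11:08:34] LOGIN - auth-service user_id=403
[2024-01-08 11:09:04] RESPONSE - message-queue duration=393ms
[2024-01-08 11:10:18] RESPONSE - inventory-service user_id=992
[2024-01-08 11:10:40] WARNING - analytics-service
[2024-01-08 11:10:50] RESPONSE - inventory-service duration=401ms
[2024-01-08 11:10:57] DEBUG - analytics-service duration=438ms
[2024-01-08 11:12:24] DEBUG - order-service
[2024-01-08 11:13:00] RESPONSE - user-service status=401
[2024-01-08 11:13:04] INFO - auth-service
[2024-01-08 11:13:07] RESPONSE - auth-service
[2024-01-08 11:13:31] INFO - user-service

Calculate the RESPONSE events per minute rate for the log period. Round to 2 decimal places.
1.14

To calculate the rate:

1. Count total RESPONSE events: 16
2. Total time period: 14 minutes
3. Rate = 16 / 14 = 1.14 events per minute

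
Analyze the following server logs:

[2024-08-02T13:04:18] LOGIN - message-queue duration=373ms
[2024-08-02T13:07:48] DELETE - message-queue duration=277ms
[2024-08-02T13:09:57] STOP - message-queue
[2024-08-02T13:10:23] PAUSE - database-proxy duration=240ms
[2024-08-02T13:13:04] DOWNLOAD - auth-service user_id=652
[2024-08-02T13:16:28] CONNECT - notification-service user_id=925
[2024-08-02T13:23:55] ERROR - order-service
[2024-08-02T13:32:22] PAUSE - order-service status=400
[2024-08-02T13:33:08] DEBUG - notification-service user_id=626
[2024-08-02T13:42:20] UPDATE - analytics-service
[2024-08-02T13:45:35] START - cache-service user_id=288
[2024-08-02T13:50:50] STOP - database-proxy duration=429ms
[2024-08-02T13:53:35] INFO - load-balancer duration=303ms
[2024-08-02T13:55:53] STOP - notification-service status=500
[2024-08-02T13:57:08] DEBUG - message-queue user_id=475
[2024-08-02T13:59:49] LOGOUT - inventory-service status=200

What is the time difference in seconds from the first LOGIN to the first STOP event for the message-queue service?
339

To find the time between events:

1. Locate the first LOGIN event for message-queue: 2024-08-02T13:04:18
2. Locate the first STOP event for message-queue: 2024-08-02T13:09:57
3. Calculate the difference: 2024-08-02T13:09:57 - 2024-08-02T13:04:18 = 339 seconds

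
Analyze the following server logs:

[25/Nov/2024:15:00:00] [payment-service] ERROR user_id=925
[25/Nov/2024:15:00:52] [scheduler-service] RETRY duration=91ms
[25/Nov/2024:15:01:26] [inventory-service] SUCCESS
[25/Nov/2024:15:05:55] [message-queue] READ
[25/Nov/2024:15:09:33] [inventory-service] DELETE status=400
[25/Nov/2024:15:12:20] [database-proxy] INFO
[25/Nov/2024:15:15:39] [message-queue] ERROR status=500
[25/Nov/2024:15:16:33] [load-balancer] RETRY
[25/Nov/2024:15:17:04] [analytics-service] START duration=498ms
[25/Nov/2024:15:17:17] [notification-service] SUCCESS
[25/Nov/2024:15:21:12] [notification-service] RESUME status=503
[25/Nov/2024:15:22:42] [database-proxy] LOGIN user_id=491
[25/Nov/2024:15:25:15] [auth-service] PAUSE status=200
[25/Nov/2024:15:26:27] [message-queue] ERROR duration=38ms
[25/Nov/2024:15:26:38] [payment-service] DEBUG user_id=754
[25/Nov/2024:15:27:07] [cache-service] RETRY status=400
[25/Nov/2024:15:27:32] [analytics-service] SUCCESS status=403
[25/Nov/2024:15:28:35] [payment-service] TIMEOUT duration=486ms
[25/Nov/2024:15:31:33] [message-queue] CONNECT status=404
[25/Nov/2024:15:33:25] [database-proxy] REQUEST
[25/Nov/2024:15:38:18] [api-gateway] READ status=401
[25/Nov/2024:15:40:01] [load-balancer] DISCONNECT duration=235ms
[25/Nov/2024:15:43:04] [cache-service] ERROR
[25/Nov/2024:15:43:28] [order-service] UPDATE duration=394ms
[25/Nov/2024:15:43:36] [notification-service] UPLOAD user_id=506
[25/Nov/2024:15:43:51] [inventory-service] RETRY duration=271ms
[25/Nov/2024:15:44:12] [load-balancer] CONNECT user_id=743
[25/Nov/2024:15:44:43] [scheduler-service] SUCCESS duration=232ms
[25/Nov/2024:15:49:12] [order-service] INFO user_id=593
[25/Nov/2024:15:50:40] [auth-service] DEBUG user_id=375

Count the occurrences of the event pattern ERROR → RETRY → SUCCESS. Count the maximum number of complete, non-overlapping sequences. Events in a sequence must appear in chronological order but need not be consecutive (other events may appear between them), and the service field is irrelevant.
4

To count sequences:

1. Look for pattern: ERROR → RETRY → SUCCESS
2. Greedily scan the log in chronological order, matching each sequence element in turn (ignoring service)
3. Each time the full pattern completes, increment the count and restart matching from the next event
4. Complete non-overlapping sequences found: 4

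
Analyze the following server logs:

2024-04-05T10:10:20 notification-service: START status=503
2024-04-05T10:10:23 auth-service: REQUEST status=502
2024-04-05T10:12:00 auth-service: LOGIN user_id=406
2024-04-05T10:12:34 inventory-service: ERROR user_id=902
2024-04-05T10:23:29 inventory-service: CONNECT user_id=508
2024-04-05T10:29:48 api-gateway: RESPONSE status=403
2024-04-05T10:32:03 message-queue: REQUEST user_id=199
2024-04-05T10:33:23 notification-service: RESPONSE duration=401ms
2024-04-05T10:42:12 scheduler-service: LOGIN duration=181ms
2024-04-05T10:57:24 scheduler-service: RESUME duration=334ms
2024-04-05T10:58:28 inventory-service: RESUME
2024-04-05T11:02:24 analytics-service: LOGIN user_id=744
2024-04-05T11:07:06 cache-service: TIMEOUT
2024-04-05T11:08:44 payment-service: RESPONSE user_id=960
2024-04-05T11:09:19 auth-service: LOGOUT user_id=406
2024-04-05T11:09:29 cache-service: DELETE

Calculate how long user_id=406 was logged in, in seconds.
3439

To calculate session duration:

1. Find LOGIN event for user_id=406: 2024-04-05T10:12:00
2. Find LOGOUT event for user_id=406: 2024-04-05T11:09:19
3. Session duration: 2024-04-05T11:09:19 - 2024-04-05T10:12:00 = 3439 seconds (57 minutes)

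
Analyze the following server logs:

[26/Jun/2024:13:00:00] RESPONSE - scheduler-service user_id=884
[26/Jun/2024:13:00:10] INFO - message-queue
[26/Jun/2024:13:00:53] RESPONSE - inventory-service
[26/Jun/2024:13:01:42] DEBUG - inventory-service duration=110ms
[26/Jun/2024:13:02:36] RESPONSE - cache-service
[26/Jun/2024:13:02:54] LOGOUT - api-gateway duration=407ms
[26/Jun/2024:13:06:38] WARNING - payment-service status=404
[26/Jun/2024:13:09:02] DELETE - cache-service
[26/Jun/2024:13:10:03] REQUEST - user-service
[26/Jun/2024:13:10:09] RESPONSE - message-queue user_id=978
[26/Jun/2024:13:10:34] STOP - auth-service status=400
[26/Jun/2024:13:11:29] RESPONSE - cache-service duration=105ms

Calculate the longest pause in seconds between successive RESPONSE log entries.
453

To find the longest gap:

1. Extract all RESPONSE events in chronological order
2. Calculate time differences between consecutive events
3. Find the maximum difference
4. Longest gap: 453 seconds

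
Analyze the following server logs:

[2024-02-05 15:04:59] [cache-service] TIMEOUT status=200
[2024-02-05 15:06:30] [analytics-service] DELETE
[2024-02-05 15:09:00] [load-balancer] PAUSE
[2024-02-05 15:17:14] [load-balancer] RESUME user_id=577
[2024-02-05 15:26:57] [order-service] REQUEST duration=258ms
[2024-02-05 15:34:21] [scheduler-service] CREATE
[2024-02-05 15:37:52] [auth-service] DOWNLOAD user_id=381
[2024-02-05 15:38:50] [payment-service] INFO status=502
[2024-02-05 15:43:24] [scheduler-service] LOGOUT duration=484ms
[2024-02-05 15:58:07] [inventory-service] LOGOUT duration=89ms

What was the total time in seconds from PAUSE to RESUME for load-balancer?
494

To calculate state duration:

1. Find PAUSE event for load-balancer: 2024-02-05 15:09:00
2. Find RESUME event for load-balancer: 2024-02-05 15:17:14
3. Calculate duration: 2024-02-05 15:17:14 - 2024-02-05 15:09:00 = 494 seconds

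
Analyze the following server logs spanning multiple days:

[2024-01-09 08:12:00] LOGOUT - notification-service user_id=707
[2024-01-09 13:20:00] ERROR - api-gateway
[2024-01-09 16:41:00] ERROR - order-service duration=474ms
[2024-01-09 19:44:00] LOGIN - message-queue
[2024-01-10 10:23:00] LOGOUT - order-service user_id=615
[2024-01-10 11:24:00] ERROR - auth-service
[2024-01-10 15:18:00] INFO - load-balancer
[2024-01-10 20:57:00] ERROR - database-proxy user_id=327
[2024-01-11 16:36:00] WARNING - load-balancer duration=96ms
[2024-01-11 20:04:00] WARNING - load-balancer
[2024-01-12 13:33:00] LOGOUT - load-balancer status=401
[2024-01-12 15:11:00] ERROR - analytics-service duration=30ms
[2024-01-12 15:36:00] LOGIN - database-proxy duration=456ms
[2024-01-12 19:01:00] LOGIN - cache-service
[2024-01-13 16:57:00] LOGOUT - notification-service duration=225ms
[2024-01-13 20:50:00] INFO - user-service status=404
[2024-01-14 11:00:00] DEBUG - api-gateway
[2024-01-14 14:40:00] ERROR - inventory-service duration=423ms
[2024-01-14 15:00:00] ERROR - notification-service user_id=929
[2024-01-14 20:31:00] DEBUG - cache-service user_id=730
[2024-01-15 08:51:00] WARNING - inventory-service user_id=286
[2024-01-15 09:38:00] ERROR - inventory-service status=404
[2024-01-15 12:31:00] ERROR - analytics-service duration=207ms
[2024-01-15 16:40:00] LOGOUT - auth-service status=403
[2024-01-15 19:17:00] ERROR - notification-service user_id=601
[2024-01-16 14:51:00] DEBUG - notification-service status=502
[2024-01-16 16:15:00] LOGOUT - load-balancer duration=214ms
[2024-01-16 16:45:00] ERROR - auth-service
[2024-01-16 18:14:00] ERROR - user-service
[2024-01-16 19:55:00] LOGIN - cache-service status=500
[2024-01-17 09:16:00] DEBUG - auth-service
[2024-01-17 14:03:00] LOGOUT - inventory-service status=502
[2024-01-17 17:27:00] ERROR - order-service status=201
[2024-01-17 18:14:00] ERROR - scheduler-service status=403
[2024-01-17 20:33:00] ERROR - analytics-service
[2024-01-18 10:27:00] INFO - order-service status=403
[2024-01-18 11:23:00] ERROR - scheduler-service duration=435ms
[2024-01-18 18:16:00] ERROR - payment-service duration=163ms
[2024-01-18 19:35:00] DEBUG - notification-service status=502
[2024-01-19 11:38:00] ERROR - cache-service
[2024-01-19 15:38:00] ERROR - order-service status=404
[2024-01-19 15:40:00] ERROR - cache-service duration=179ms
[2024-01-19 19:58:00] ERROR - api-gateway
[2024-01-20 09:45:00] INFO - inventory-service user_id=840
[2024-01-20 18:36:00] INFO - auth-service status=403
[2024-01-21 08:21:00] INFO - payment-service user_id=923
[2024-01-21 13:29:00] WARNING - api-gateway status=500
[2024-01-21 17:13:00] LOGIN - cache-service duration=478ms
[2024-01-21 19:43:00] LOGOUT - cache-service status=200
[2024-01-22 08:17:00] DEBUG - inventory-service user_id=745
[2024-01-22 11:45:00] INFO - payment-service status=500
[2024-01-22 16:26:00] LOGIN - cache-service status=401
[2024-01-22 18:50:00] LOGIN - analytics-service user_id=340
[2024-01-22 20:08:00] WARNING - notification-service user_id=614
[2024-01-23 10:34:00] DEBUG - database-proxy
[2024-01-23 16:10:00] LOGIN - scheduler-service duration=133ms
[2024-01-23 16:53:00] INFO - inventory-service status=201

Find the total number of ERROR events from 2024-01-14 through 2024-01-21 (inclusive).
16

To filter by date range:

1. Date range: 2024-01-14 through 2024-01-21, both dates inclusive
2. Filter for ERROR events whose date falls in this range
3. Count matching events: 16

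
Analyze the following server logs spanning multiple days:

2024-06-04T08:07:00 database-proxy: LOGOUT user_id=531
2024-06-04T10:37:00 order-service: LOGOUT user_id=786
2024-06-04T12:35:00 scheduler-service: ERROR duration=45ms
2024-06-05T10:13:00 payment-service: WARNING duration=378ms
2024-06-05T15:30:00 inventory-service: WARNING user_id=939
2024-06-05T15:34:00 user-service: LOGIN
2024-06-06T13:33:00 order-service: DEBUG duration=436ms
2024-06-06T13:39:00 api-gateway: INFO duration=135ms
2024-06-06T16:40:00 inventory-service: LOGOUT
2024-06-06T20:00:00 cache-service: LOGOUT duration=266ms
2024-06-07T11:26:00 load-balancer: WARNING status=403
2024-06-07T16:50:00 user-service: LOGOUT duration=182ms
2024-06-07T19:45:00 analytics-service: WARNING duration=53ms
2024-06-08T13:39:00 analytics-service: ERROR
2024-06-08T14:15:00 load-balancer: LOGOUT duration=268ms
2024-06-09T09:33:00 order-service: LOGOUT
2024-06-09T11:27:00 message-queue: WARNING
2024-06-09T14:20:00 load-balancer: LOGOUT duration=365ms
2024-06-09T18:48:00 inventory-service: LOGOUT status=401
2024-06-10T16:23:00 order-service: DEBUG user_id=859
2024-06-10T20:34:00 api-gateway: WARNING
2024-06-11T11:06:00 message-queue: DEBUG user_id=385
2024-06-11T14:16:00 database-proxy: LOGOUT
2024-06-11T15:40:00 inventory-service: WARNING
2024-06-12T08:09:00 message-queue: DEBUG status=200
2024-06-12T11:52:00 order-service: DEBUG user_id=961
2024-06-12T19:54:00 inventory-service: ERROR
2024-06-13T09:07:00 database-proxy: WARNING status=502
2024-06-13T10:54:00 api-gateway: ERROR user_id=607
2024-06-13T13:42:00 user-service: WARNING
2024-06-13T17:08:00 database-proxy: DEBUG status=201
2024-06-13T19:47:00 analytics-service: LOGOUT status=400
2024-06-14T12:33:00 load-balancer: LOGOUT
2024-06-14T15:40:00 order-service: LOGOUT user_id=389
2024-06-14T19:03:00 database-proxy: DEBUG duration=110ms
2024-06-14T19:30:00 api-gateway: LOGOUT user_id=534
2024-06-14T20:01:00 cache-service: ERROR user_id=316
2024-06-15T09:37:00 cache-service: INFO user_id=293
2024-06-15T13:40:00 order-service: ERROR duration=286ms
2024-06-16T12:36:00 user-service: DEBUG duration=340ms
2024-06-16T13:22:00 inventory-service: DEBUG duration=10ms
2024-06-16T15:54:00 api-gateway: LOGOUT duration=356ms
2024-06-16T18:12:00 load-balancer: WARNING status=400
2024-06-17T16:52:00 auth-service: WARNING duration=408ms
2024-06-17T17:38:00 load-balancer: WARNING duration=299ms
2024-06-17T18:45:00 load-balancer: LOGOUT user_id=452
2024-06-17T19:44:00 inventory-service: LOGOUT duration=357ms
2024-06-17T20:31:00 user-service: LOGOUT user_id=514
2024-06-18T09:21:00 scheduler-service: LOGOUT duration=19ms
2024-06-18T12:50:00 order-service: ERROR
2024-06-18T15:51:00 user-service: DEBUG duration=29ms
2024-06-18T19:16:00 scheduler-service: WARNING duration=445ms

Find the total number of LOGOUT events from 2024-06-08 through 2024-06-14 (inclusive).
9

To filter by date range:

1. Date range: 2024-06-08 through 2024-06-14, both dates inclusive
2. Filter for LOGOUT events whose date falls in this range
3. Count matching events: 9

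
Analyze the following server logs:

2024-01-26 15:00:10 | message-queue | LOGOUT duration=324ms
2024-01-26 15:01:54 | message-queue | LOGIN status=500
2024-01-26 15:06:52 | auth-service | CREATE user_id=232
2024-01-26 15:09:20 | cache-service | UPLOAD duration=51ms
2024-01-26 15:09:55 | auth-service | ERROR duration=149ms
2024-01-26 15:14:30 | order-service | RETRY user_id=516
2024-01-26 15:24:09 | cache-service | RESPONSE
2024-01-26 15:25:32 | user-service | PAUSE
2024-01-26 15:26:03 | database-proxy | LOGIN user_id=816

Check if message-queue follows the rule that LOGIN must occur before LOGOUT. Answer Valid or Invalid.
Invalid

To validate ordering:

1. Required order: LOGIN → LOGOUT
2. Rule: LOGIN must occur before LOGOUT
3. Check actual order of events for message-queue
4. Result: Invalid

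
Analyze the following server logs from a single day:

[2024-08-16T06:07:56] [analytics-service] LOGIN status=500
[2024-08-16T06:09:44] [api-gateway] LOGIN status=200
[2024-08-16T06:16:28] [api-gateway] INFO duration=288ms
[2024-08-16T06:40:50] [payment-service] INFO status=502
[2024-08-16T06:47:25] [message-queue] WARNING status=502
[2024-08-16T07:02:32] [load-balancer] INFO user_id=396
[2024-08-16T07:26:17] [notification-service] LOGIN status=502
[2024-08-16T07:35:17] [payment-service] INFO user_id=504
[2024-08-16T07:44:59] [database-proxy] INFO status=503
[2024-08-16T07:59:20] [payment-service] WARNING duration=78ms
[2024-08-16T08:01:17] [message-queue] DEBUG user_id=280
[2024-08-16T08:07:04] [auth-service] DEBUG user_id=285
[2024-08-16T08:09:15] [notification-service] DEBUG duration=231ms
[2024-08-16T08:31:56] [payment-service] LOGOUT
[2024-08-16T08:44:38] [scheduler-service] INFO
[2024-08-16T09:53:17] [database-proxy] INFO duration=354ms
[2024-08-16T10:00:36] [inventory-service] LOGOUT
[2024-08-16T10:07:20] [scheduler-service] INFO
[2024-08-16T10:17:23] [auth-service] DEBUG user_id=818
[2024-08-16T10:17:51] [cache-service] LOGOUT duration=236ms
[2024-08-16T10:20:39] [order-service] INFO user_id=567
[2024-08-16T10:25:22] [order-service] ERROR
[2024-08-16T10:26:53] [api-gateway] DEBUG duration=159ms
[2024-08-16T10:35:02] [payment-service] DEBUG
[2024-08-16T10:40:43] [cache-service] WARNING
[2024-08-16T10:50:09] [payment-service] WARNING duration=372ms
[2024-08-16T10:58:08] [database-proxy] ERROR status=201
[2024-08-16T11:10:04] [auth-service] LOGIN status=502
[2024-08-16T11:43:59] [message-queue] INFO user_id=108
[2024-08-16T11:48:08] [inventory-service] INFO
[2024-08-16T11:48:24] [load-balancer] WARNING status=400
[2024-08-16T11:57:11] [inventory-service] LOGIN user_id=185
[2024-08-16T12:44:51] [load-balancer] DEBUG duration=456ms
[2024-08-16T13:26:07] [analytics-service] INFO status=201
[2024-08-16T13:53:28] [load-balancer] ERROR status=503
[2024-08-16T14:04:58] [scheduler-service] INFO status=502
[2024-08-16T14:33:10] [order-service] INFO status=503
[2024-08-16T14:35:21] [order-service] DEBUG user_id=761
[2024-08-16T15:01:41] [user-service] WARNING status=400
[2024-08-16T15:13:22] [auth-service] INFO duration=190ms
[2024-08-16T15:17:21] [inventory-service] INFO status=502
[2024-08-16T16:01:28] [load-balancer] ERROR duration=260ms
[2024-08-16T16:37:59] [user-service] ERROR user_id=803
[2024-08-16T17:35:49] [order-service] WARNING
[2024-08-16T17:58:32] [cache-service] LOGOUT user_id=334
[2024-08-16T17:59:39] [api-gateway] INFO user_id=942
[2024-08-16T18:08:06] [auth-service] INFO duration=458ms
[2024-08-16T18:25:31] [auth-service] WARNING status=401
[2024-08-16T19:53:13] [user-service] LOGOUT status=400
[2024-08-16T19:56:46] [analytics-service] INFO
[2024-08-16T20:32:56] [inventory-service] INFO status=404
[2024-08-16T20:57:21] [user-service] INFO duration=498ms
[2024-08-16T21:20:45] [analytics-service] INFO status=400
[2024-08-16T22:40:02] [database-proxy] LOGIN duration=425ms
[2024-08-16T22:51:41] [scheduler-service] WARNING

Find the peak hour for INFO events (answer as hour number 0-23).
7

To find the peak hour:

1. Group all INFO events by hour
2. Count events in each hour
3. Find hour with maximum count
4. Peak hour: 7 (with 3 events)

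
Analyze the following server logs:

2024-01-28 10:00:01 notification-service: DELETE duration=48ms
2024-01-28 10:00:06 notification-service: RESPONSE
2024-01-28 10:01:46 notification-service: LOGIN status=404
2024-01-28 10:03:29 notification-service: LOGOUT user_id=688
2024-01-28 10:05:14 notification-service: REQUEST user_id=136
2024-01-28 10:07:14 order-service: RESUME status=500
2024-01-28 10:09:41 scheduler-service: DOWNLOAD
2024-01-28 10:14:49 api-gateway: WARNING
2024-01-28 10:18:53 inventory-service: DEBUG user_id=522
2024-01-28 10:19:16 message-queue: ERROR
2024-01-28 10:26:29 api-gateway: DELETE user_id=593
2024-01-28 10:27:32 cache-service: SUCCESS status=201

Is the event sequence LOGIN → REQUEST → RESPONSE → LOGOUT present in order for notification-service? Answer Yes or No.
No

To verify sequence order:

1. Find all events in sequence LOGIN → REQUEST → RESPONSE → LOGOUT for notification-service
2. Extract their timestamps
3. Check if timestamps are in ascending order
4. Result: No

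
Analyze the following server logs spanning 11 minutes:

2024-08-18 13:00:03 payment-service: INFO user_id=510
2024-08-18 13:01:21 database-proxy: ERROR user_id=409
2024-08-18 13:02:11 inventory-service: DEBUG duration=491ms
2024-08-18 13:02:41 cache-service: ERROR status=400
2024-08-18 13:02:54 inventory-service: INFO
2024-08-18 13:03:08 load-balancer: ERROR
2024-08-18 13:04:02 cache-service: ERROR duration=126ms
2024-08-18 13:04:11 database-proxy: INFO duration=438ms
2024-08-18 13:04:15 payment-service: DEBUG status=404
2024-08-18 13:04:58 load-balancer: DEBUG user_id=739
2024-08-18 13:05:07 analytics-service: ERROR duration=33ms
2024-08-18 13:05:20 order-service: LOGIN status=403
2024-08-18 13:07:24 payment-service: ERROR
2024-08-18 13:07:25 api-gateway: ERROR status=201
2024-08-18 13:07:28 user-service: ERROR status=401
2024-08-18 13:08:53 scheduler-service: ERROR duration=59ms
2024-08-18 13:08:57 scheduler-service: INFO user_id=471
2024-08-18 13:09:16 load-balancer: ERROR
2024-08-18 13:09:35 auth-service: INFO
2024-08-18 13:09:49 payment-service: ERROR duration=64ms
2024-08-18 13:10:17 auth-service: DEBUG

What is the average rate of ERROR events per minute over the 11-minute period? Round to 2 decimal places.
1.0

To calculate the rate:

1. Count total ERROR events: 11
2. Total time period: 11 minutes
3. Rate = 11 / 11 = 1.0 events per minute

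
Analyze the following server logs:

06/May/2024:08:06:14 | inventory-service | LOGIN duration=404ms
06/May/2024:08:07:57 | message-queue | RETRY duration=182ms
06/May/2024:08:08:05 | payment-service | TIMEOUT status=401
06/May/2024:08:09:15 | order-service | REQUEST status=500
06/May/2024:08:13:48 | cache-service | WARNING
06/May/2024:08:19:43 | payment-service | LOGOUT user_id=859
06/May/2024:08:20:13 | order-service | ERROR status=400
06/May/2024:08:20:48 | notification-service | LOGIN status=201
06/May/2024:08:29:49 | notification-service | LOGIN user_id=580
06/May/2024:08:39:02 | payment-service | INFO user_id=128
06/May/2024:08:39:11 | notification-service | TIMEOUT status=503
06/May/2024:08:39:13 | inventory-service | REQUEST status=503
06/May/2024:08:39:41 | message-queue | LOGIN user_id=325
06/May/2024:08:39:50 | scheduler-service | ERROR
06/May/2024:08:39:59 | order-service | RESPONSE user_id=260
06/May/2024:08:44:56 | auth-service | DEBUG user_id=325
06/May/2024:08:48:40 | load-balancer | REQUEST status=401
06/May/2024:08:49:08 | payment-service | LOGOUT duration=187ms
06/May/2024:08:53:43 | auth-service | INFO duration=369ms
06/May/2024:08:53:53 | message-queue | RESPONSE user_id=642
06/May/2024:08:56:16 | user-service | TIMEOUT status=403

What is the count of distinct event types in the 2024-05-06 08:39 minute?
6

To count unique event types:

1. Filter events in the minute starting at 2024-05-06 08:39
2. Extract event types from matching entries
3. Count unique types: 6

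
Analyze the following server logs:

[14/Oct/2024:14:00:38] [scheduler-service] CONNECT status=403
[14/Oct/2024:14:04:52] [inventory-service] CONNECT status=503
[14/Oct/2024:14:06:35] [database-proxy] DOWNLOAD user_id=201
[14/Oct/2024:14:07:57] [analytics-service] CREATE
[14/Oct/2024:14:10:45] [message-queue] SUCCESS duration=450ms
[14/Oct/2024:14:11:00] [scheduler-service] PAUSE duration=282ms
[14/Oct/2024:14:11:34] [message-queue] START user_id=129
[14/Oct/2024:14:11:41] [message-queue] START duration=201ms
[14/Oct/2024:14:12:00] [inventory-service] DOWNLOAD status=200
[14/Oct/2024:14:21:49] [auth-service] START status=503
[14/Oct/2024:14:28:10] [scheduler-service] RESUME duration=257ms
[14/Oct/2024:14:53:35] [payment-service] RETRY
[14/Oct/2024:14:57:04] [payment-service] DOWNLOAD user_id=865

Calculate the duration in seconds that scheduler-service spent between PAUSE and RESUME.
1030

To calculate state duration:

1. Find PAUSE event for scheduler-service: 14/Oct/2024:14:11:00
2. Find RESUME event for scheduler-service: 14/Oct/2024:14:28:10
3. Calculate duration: 14/Oct/2024:14:28:10 - 14/Oct/2024:14:11:00 = 1030 seconds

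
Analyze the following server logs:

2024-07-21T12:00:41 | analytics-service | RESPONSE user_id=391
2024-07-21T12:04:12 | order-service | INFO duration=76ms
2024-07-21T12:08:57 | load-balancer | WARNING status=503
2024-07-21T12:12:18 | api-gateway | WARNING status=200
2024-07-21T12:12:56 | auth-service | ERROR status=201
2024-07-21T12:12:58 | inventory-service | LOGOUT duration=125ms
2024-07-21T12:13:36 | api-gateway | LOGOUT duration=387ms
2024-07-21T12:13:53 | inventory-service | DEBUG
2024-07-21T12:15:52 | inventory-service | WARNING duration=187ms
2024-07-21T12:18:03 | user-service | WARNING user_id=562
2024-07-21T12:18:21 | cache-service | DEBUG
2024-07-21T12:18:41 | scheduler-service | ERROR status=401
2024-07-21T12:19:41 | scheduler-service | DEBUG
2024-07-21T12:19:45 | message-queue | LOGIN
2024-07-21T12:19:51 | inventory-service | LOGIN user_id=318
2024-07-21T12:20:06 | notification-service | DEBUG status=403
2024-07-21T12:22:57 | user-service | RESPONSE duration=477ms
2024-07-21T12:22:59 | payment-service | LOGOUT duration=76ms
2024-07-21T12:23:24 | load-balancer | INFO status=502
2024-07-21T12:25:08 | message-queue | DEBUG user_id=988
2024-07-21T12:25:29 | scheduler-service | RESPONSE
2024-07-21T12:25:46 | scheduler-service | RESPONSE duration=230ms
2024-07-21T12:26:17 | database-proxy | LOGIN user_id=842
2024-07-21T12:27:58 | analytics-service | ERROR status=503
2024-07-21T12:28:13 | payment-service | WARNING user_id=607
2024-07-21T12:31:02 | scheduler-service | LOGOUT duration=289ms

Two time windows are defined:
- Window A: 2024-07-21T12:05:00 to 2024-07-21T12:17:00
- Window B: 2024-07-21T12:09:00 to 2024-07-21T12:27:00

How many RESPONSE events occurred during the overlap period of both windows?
0

To find overlap events:

1. Window A: 2024-07-21T12:05:00 to 2024-07-21T12:17:00
2. Window B: 2024-07-21T12:09:00 to 2024-07-21T12:27:00
3. Overlap period: 2024-07-21T12:09:00 to 2024-07-21T12:17:00
4. Count RESPONSE events in overlap: 0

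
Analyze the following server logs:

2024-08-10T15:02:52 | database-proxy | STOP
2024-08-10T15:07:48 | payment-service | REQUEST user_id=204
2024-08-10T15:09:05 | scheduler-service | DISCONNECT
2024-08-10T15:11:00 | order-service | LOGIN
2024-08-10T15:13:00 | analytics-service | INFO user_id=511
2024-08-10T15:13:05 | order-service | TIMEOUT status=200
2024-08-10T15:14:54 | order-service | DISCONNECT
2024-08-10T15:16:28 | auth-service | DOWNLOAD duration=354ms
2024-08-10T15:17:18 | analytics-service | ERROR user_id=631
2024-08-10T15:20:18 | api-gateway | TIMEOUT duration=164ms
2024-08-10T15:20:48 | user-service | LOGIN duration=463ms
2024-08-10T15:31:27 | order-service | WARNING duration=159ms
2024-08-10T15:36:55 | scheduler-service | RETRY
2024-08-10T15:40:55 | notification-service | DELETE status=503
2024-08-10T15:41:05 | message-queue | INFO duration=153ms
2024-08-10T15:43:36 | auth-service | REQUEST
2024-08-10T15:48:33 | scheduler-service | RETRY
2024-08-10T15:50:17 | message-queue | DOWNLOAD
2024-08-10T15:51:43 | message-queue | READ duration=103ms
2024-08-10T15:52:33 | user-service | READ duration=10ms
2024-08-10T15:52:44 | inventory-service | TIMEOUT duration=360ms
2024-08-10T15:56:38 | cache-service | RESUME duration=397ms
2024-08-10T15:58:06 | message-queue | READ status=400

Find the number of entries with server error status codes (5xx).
1

To find matching entries:

1. Pattern to match: server error status codes (5xx)
2. Scan each log entry for the pattern
3. Count matches: 1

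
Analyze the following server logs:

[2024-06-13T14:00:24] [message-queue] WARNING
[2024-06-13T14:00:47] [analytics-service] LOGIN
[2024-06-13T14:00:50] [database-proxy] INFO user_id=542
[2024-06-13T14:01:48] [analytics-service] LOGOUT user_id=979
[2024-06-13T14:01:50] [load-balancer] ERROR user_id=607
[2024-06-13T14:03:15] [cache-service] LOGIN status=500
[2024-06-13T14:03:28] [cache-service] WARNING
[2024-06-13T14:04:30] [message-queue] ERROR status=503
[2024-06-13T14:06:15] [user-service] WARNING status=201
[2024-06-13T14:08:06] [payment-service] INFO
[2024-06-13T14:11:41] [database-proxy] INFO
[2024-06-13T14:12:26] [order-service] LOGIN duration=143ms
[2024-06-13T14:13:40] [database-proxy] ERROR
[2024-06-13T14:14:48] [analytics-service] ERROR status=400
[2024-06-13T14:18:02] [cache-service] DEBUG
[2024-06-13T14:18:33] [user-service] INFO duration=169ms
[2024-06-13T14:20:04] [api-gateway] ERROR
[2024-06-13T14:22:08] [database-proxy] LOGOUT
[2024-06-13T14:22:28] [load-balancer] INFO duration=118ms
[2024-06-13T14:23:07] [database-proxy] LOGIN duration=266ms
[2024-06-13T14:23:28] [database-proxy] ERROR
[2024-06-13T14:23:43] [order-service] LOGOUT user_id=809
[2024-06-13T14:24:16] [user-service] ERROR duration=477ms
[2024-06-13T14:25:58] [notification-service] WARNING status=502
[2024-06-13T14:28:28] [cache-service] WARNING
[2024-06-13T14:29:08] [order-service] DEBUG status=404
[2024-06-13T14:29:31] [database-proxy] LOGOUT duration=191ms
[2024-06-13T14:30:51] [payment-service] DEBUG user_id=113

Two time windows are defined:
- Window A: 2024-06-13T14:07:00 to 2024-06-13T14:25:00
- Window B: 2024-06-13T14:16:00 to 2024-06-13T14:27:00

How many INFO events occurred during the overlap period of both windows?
2

To find overlap events:

1. Window A: 2024-06-13T14:07:00 to 2024-06-13T14:25:00
2. Window B: 2024-06-13T14:16:00 to 2024-06-13T14:27:00
3. Overlap period: 2024-06-13T14:16:00 to 2024-06-13T14:25:00
4. Count INFO events in overlap: 2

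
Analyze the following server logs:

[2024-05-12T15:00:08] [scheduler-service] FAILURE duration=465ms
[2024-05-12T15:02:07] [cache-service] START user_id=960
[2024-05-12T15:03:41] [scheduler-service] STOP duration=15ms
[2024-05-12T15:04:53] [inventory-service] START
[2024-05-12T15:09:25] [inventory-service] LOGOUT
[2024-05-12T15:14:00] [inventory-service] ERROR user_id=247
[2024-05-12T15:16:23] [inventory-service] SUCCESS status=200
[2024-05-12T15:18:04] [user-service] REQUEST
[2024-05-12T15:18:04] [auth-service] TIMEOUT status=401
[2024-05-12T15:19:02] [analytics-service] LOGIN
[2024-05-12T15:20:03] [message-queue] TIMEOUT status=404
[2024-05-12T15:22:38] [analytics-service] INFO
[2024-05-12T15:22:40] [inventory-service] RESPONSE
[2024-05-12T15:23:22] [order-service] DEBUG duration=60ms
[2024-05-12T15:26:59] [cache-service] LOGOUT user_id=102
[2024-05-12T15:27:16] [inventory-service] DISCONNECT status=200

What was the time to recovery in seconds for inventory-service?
143

To calculate recovery time:

1. Find ERROR event for inventory-service: 2024-05-12T15:14:00
2. Find next SUCCESS event for inventory-service: 2024-05-12T15:16:23
3. Recovery time: 2024-05-12T15:16:23 - 2024-05-12T15:14:00 = 143 seconds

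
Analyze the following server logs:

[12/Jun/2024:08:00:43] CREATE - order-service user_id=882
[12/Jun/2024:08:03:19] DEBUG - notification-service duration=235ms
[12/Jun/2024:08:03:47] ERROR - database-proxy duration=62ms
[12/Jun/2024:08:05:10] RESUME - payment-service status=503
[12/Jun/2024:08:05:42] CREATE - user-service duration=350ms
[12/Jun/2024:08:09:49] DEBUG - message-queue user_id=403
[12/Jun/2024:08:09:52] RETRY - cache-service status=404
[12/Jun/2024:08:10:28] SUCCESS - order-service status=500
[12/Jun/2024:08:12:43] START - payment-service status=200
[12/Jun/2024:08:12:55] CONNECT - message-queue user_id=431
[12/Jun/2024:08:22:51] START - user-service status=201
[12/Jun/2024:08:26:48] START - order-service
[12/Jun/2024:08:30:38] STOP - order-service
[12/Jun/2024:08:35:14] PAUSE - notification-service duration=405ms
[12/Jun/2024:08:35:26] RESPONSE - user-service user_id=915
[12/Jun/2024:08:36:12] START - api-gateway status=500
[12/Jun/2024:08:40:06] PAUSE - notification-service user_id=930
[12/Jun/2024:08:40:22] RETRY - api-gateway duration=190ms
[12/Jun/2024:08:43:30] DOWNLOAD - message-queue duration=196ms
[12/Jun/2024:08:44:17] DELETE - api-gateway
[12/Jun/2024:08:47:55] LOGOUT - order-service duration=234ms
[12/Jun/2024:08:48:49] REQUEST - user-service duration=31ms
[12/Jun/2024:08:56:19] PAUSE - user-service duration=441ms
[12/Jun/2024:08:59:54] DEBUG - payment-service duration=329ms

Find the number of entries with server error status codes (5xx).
3

To find matching entries:

1. Pattern to match: server error status codes (5xx)
2. Scan each log entry for the pattern
3. Count matches: 3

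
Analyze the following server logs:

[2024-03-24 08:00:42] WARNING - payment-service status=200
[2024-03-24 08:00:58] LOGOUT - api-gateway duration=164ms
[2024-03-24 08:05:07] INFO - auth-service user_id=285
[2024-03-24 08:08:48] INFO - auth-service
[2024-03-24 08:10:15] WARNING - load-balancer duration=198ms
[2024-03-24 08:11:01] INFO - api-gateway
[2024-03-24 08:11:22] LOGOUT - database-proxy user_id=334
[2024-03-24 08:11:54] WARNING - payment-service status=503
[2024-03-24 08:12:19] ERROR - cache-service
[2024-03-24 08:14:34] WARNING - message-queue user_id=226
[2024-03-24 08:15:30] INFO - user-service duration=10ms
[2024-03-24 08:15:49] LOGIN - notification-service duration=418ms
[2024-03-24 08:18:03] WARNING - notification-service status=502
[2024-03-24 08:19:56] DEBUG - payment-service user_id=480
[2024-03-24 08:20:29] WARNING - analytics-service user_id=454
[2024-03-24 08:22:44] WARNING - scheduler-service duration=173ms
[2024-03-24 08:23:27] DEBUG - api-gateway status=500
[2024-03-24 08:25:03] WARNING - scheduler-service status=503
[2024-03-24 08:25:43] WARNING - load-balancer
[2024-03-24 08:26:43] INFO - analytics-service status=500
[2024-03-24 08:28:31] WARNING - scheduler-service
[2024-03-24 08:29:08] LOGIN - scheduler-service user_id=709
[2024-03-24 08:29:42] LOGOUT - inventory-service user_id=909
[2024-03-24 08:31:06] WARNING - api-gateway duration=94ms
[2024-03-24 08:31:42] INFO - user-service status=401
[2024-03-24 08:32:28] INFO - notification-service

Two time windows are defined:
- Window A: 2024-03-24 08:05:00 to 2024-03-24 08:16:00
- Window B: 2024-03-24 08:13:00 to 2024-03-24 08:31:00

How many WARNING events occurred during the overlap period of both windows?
1

To find overlap events:

1. Window A: 2024-03-24 08:05:00 to 2024-03-24 08:16:00
2. Window B: 2024-03-24 08:13:00 to 2024-03-24 08:31:00
3. Overlap period: 2024-03-24 08:13:00 to 2024-03-24 08:16:00
4. Count WARNING events in overlap: 1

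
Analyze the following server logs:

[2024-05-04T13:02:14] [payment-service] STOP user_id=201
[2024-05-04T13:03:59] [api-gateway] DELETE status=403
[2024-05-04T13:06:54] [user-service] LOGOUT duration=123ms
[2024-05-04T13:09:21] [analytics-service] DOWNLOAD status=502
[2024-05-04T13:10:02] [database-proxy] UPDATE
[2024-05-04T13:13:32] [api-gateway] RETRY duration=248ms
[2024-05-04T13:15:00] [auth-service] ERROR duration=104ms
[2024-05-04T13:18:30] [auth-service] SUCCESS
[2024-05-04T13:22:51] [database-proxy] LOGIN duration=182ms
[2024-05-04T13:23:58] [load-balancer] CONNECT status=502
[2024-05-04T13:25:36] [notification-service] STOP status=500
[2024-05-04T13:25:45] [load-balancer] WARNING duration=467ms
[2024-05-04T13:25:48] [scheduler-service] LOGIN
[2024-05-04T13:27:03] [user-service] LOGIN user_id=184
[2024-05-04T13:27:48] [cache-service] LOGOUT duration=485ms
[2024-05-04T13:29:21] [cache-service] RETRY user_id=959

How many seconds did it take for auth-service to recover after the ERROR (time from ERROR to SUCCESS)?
210

To calculate recovery time:

1. Find ERROR event for auth-service: 2024-05-04T13:15:00
2. Find next SUCCESS event for auth-service: 2024-05-04T13:18:30
3. Recovery time: 2024-05-04T13:18:30 - 2024-05-04T13:15:00 = 210 seconds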